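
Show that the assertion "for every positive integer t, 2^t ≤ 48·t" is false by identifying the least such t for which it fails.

Check each positive integer t in order until 2^t > 48·t.
For t = 1, 2, 3, 4, 5, 6, 7, 8 the conclusion holds.
t = 9: 2^t = 512 and 48·t = 432, so 512 > 432.
Thus t = 9 disproves the claim, and no smaller t works.

t = 9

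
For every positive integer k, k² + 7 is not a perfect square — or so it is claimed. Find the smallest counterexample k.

A counterexample is any positive integer k such that k² + 7 is a perfect square; we check each in order.
For k = 1, 2 the conclusion holds.
k = 3: 3² + 7 = 16 = 4², a perfect square.

k = 3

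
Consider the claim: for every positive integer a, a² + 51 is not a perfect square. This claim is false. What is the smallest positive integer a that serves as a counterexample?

A counterexample is any positive integer a such that a² + 51 is a perfect square; we check each in order.
The first 6 eligible values, up to a = 6, all satisfy the conclusion.
a = 7: 7² + 51 = 100 = 10², a perfect square.
Hence a = 7 is a counterexample.

a = 7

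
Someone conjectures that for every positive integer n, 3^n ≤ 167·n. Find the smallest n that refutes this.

Check each positive integer n in order until 3^n > 167·n.
For n = 1, 2, 3, 4, 5, 6 the conclusion holds.
n = 7: 3^n = 2187 and 167·n = 1169, so 2187 > 1169.
Thus n = 7 disproves the claim, and no smaller n works.

n = 7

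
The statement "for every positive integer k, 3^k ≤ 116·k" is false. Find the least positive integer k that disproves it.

We need the least positive integer k for which 3^k > 116·k.
k = 1: 3^k = 3 and 116·k = 116, so 3 ≤ 116.
k = 2: 3^k = 9 and 116·k = 232, so 9 ≤ 232.
k = 3: 3^k = 27 and 116·k = 348, so 27 ≤ 348.
k = 4: 3^k = 81 and 116·k = 464, so 81 ≤ 464.
k = 5: 3^k = 243 and 116·k = 580, so 243 ≤ 580.
k = 6: 3^k = 729 and 116·k = 696, so 729 > 696.

k = 6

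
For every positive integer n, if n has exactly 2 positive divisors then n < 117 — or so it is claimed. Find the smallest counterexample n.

n = 127

We need the least positive integer n for which n has exactly 2 positive divisors but the claim fails.
For n = 2, 3, 5, 7, …, 107, 109, 113 the conclusion holds.
n = 127: τ(127) = 2; 127 ≥ 117.
Hence n = 127 is a counterexample.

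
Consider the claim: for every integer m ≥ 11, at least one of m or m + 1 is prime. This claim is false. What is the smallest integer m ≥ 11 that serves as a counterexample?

m = 14

Check each integer m ≥ 11 in order until m, m + 1 are both composite.
For m = 11, 12, 13 the conclusion holds.
m = 14: 14 = 2 × 7; 15 = 3 × 5 — both composite.
Hence m = 14 is a counterexample.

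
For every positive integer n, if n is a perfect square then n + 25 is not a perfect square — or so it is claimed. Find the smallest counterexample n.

We need the least positive integer n for which n is a perfect square but n + 25 is a perfect square.
For n = 1, 4, 9, 16, …, 81, 100, 121 the conclusion holds.
n = 144: 144 = 12² and 144 + 25 = 169 = 13².

n = 144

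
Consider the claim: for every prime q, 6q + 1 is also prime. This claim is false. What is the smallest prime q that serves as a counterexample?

The first 7 eligible values, up to q = 17, all satisfy the conclusion.
q = 19: 6q + 1 = 115 = 5 × 23, not prime.
Hence q = 19 is a counterexample.

q = 19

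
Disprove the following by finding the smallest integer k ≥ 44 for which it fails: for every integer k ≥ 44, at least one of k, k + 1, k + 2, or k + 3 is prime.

A counterexample is any integer k ≥ 44 such that k, k + 1, k + 2, k + 3 are all composite; we check each in order.
For k = 44, 45, 46, 47 the conclusion holds.
k = 48: 48 = 2 × 24; 49 = 7 × 7; 50 = 2 × 25; 51 = 3 × 17 — all composite.

k = 48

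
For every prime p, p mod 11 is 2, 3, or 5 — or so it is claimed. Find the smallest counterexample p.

For p = 2, 3, 5 the conclusion holds.
p = 7: 7 mod 11 = 7 — not in {2, 3, 5}.
So p = 7 is the smallest counterexample.

p = 7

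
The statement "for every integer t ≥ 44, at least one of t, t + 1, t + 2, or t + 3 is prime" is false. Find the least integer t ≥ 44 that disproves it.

t = 48

A counterexample is any integer t ≥ 44 such that t, t + 1, t + 2, t + 3 are all composite; we check each in order.
The first 4 eligible values, up to t = 47, all satisfy the conclusion.
t = 48: 48 = 2 × 24; 49 = 7 × 7; 50 = 2 × 25; 51 = 3 × 17 — all composite.
Hence t = 48 is a counterexample.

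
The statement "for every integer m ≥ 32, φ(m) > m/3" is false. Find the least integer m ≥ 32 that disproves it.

m = 36

Check each integer m ≥ 32 in order until the claim fails.
The first 4 eligible values, up to m = 35, all satisfy the conclusion.
m = 36: φ(36) = 12 and 36/3 = 12, so φ(36) ≤ 36/3.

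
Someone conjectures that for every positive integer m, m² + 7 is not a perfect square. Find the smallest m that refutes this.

m = 1: 1² + 7 = 8, not a perfect square.
m = 2: 2² + 7 = 11, not a perfect square.
m = 3: 3² + 7 = 16 = 4², a perfect square.
Thus m = 3 disproves the claim, and no smaller m works.

m = 3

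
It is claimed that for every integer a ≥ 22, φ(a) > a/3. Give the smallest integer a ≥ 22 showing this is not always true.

a = 24

For a = 22, 23 the conclusion holds.
a = 24: φ(24) = 8 and 24/3 = 8, so φ(24) ≤ 24/3.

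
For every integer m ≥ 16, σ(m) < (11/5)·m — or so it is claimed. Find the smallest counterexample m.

A counterexample is any integer m ≥ 16 such that the claim fails; we check each in order.
m = 16: σ(16) = 31; 31 < 176/5.
m = 17: σ(17) = 18; 18 < 187/5.
m = 18: σ(18) = 39; 39 < 198/5.
m = 19: σ(19) = 20; 20 < 209/5.
m = 20: σ(20) = 42; 42 < 44.
m = 21: σ(21) = 32; 32 < 231/5.
m = 22: σ(22) = 36; 36 < 242/5.
m = 23: σ(23) = 24; 24 < 253/5.
m = 24: σ(24) = 60; 60 ≥ 264/5.
Thus m = 24 disproves the claim, and no smaller m works.

m = 24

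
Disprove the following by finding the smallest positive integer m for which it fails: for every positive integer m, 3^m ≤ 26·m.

m = 5

A counterexample is any positive integer m such that 3^m > 26·m; we check each in order.
The first 4 eligible values, up to m = 4, all satisfy the conclusion.
m = 5: 3^m = 243 and 26·m = 130, so 243 > 130.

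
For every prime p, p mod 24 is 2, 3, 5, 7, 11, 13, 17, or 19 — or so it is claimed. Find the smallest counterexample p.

A counterexample is any prime p such that the claim fails; we check each in order.
p = 2: 2 mod 24 = 2.
p = 3: 3 mod 24 = 3.
p = 5: 5 mod 24 = 5.
p = 7: 7 mod 24 = 7.
p = 11: 11 mod 24 = 11.
p = 13: 13 mod 24 = 13.
p = 17: 17 mod 24 = 17.
p = 19: 19 mod 24 = 19.
p = 23: 23 mod 24 = 23 — not in {2, 3, 5, 7, 11, 13, 17, 19}.

p = 23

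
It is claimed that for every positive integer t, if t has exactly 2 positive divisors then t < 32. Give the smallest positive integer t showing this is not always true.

t = 37

Check each positive integer t in order until t has exactly 2 positive divisors but the claim fails.
For t = 2, 3, 5, 7, …, 23, 29, 31 the conclusion holds.
t = 37: τ(37) = 2; 37 ≥ 32.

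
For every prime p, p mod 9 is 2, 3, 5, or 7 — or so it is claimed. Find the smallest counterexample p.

The first 5 eligible values, up to p = 11, all satisfy the conclusion.
p = 13: 13 mod 9 = 4 — not in {2, 3, 5, 7}.

p = 13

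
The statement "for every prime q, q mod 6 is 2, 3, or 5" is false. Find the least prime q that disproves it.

q = 7

Check each prime q in order until the claim fails.
q = 2: 2 mod 6 = 2.
q = 3: 3 mod 6 = 3.
q = 5: 5 mod 6 = 5.
q = 7: 7 mod 6 = 1 — not in {2, 3, 5}.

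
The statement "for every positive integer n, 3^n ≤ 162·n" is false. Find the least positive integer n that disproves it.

n = 7

We need the least positive integer n for which 3^n > 162·n.
n = 1: 3^n = 3 and 162·n = 162, so 3 ≤ 162.
n = 2: 3^n = 9 and 162·n = 324, so 9 ≤ 324.
n = 3: 3^n = 27 and 162·n = 486, so 27 ≤ 486.
n = 4: 3^n = 81 and 162·n = 648, so 81 ≤ 648.
n = 5: 3^n = 243 and 162·n = 810, so 243 ≤ 810.
n = 6: 3^n = 729 and 162·n = 972, so 729 ≤ 972.
n = 7: 3^n = 2187 and 162·n = 1134, so 2187 > 1134.
So n = 7 is the smallest counterexample.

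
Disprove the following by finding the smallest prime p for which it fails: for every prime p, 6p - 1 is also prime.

We need the least prime p for which 6p - 1 is not prime.
For p = 2, 3, 5, 7 the conclusion holds.
p = 11: 6p - 1 = 65 = 5 × 13, not prime.
So p = 11 is the smallest counterexample.

p = 11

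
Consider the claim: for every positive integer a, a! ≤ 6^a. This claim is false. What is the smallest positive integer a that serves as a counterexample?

a = 14

Check each positive integer a in order until a! > 6^a.
For a = 1, 2, 3, 4, …, 11, 12, 13 the conclusion holds.
a = 14: a! = 87178291200 and 6^a = 78364164096, so 87178291200 > 78364164096.
Thus a = 14 disproves the claim, and no smaller a works.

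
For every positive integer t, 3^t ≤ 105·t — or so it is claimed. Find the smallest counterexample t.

t = 6

A counterexample is any positive integer t such that 3^t > 105·t; we check each in order.
t = 1: 3^t = 3 and 105·t = 105, so 3 ≤ 105.
t = 2: 3^t = 9 and 105·t = 210, so 9 ≤ 210.
t = 3: 3^t = 27 and 105·t = 315, so 27 ≤ 315.
t = 4: 3^t = 81 and 105·t = 420, so 81 ≤ 420.
t = 5: 3^t = 243 and 105·t = 525, so 243 ≤ 525.
t = 6: 3^t = 729 and 105·t = 630, so 729 > 630.
Hence t = 6 is a counterexample.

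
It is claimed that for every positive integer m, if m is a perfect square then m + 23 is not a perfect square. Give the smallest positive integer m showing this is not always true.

Check each positive integer m in order until m is a perfect square but m + 23 is a perfect square.
For m = 1, 4, 9, 16, 25, 36, 49, 64, 81, 100 the conclusion holds.
m = 121: 121 = 11² and 121 + 23 = 144 = 12².
Hence m = 121 is a counterexample.

m = 121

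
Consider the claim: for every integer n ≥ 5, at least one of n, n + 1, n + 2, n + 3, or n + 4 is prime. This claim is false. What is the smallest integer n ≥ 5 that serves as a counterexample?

n = 24

A counterexample is any integer n ≥ 5 such that n, n + 1, n + 2, n + 3, n + 4 are all composite; we check each in order.
For n = 5, 6, 7, 8, …, 21, 22, 23 the conclusion holds.
n = 24: 24 = 2 × 12; 25 = 5 × 5; 26 = 2 × 13; 27 = 3 × 9; 28 = 2 × 14 — all composite.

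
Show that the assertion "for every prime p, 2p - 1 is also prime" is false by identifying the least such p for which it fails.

p = 5

A counterexample is any prime p such that 2p - 1 is not prime; we check each in order.
p = 2: 2p - 1 = 3, prime.
p = 3: 2p - 1 = 5, prime.
p = 5: 2p - 1 = 9 = 3 × 3, not prime.
So p = 5 is the smallest counterexample.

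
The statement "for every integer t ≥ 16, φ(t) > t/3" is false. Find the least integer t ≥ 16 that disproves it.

We need the least integer t ≥ 16 for which the claim fails.
For t = 16, 17 the conclusion holds.
t = 18: φ(18) = 6 and 18/3 = 6, so φ(18) ≤ 18/3.

t = 18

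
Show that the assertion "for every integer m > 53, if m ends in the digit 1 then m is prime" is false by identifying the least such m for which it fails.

A counterexample is any integer m > 53 such that m ends in the digit 1 but m is not prime; we check each in order.
For m = 61, 71 the conclusion holds.
m = 81: 81 ends in 1; 81 = 3 × 27, composite.
Hence m = 81 is a counterexample.

m = 81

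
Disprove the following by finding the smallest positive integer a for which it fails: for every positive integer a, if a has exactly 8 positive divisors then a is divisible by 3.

a = 40

A counterexample is any positive integer a such that a has exactly 8 positive divisors but a is not divisible by 3; we check each in order.
For a = 24, 30 the conclusion holds.
a = 40: τ(40) = 8; 40 mod 3 = 1.
Hence a = 40 is a counterexample.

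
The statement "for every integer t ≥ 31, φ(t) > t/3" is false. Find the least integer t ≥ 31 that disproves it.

For t = 31, 32, 33, 34, 35 the conclusion holds.
t = 36: φ(36) = 12 and 36/3 = 12, so φ(36) ≤ 36/3.
Thus t = 36 disproves the claim, and no smaller t works.

t = 36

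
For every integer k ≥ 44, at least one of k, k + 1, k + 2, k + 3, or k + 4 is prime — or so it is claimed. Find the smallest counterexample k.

k = 44: 47 is prime.
k = 45: 47 is prime.
k = 46: 47 is prime.
k = 47: 47 is prime.
k = 48: 48 = 2 × 24; 49 = 7 × 7; 50 = 2 × 25; 51 = 3 × 17; 52 = 2 × 26 — all composite.
Thus k = 48 disproves the claim, and no smaller k works.

k = 48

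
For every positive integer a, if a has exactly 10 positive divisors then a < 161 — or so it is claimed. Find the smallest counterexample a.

a = 162

We need the least positive integer a for which a has exactly 10 positive divisors but the claim fails.
a = 48: τ(48) = 10; 48 < 161.
a = 80: τ(80) = 10; 80 < 161.
a = 112: τ(112) = 10; 112 < 161.
a = 162: τ(162) = 10; 162 ≥ 161.
Thus a = 162 disproves the claim, and no smaller a works.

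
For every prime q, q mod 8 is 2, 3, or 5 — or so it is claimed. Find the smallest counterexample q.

q = 7

A counterexample is any prime q such that the claim fails; we check each in order.
q = 2: 2 mod 8 = 2.
q = 3: 3 mod 8 = 3.
q = 5: 5 mod 8 = 5.
q = 7: 7 mod 8 = 7 — not in {2, 3, 5}.
Thus q = 7 disproves the claim, and no smaller q works.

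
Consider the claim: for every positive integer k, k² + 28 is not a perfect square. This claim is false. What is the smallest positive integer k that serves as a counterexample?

k = 6

Check each positive integer k in order until k² + 28 is a perfect square.
k = 1: 1² + 28 = 29, not a perfect square.
k = 2: 2² + 28 = 32, not a perfect square.
k = 3: 3² + 28 = 37, not a perfect square.
k = 4: 4² + 28 = 44, not a perfect square.
k = 5: 5² + 28 = 53, not a perfect square.
k = 6: 6² + 28 = 64 = 8², a perfect square.
So k = 6 is the smallest counterexample.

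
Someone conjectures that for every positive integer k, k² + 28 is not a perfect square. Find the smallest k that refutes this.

We need the least positive integer k for which k² + 28 is a perfect square.
k = 1: 1² + 28 = 29, not a perfect square.
k = 2: 2² + 28 = 32, not a perfect square.
k = 3: 3² + 28 = 37, not a perfect square.
k = 4: 4² + 28 = 44, not a perfect square.
k = 5: 5² + 28 = 53, not a perfect square.
k = 6: 6² + 28 = 64 = 8², a perfect square.
So k = 6 is the smallest counterexample.

k = 6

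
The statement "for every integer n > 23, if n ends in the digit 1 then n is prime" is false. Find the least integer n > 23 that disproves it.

n = 51

We need the least integer n > 23 for which n ends in the digit 1 but n is not prime.
n = 31: 31 ends in 1 and is prime.
n = 41: 41 ends in 1 and is prime.
n = 51: 51 ends in 1; 51 = 3 × 17, composite.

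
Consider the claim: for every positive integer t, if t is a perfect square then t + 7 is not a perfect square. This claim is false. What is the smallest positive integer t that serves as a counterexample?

t = 9

Check each positive integer t in order until t is a perfect square but t + 7 is a perfect square.
t = 1: 1 + 7 = 8, not a perfect square.
t = 4: 4 + 7 = 11, not a perfect square.
t = 9: 9 = 3² and 9 + 7 = 16 = 4².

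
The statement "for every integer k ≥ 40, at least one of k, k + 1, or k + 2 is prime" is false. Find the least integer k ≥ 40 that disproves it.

k = 44

Check each integer k ≥ 40 in order until k, k + 1, k + 2 are all composite.
k = 40: 41 is prime.
k = 41: 41 is prime.
k = 42: 43 is prime.
k = 43: 43 is prime.
k = 44: 44 = 2 × 22; 45 = 3 × 15; 46 = 2 × 23 — all composite.
Hence k = 44 is a counterexample.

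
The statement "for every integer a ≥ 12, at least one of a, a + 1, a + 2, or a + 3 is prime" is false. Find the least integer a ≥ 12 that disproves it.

We need the least integer a ≥ 12 for which a, a + 1, a + 2, a + 3 are all composite.
For a = 12, 13, 14, 15, …, 21, 22, 23 the conclusion holds.
a = 24: 24 = 2 × 12; 25 = 5 × 5; 26 = 2 × 13; 27 = 3 × 9 — all composite.

a = 24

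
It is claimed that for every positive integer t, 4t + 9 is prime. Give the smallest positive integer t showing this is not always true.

A counterexample is any positive integer t such that 4t + 9 is not prime; we check each in order.
For t = 1, 2 the conclusion holds.
t = 3: 4t + 9 = 21 = 3 × 7, composite.

t = 3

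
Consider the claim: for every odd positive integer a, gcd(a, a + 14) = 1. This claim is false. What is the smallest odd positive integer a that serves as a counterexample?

A counterexample is any odd positive integer a such that gcd(a, a + 14) > 1; we check each in order.
For a = 1, 3, 5 the conclusion holds.
a = 7: gcd(7, 21) = 7.
Thus a = 7 disproves the claim, and no smaller a works.

a = 7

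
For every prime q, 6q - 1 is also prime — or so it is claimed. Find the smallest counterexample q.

We need the least prime q for which 6q - 1 is not prime.
The first 4 eligible values, up to q = 7, all satisfy the conclusion.
q = 11: 6q - 1 = 65 = 5 × 13, not prime.
Hence q = 11 is a counterexample.

q = 11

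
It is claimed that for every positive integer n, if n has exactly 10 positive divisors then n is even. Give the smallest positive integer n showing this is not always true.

n = 405

A counterexample is any positive integer n such that n has exactly 10 positive divisors but n is odd; we check each in order.
For n = 48, 80, 112, 162, 176, 208, 272, 304, 368 the conclusion holds.
n = 405: divisors of 405: 10 divisors; 405 is odd.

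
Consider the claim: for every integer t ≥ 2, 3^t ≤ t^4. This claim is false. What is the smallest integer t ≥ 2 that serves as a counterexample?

t = 8

For t = 2, 3, 4, 5, 6, 7 the conclusion holds.
t = 8: 3^t = 6561 and t^4 = 4096, so 6561 > 4096.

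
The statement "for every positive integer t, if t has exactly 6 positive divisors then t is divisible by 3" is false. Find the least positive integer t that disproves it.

t = 20

For t = 12, 18 the conclusion holds.
t = 20: τ(20) = 6; 20 mod 3 = 2.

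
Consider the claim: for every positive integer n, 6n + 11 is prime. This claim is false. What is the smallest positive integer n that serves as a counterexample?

We need the least positive integer n for which 6n + 11 is not prime.
n = 1: 6n + 11 = 17, prime.
n = 2: 6n + 11 = 23, prime.
n = 3: 6n + 11 = 29, prime.
n = 4: 6n + 11 = 35 = 5 × 7, composite.

n = 4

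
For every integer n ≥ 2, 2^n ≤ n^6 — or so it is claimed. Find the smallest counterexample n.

n = 30

For n = 2, 3, 4, 5, …, 27, 28, 29 the conclusion holds.
n = 30: 2^n = 1073741824 and n^6 = 729000000, so 1073741824 > 729000000.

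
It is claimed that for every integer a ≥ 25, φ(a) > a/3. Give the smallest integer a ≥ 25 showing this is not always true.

a = 30

A counterexample is any integer a ≥ 25 such that the claim fails; we check each in order.
For a = 25, 26, 27, 28, 29 the conclusion holds.
a = 30: φ(30) = 8 and 30/3 = 10, so φ(30) ≤ 30/3.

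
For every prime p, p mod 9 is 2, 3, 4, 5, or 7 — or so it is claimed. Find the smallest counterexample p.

Check each prime p in order until the claim fails.
For p = 2, 3, 5, 7, 11, 13 the conclusion holds.
p = 17: 17 mod 9 = 8 — not in {2, 3, 4, 5, 7}.
Hence p = 17 is a counterexample.

p = 17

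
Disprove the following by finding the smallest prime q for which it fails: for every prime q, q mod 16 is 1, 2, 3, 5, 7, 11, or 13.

q = 31

We need the least prime q for which the claim fails.
The first 10 eligible values, up to q = 29, all satisfy the conclusion.
q = 31: 31 mod 16 = 15 — not in {1, 2, 3, 5, 7, 11, 13}.
So q = 31 is the smallest counterexample.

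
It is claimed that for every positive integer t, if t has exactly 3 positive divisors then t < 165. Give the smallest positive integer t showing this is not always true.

We need the least positive integer t for which t has exactly 3 positive divisors but the claim fails.
t = 4: τ(4) = 3; 4 < 165.
t = 9: τ(9) = 3; 9 < 165.
t = 25: τ(25) = 3; 25 < 165.
t = 49: τ(49) = 3; 49 < 165.
t = 121: τ(121) = 3; 121 < 165.
t = 169: τ(169) = 3; 169 ≥ 165.
Thus t = 169 disproves the claim, and no smaller t works.

t = 169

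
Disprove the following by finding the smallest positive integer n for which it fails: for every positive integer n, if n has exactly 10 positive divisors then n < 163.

The first 4 eligible values, up to n = 162, all satisfy the conclusion.
n = 176: τ(176) = 10; 176 ≥ 163.
Thus n = 176 disproves the claim, and no smaller n works.

n = 176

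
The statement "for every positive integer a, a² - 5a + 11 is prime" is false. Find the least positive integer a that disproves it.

a = 7

A counterexample is any positive integer a such that a² - 5a + 11 is not prime; we check each in order.
The first 6 eligible values, up to a = 6, all satisfy the conclusion.
a = 7: a² - 5a + 11 = 25 = 5 × 5, composite.
Hence a = 7 is a counterexample.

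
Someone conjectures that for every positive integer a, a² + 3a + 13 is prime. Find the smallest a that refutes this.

a = 9

We need the least positive integer a for which a² + 3a + 13 is not prime.
a = 1: a² + 3a + 13 = 17, prime.
a = 2: a² + 3a + 13 = 23, prime.
a = 3: a² + 3a + 13 = 31, prime.
a = 4: a² + 3a + 13 = 41, prime.
a = 5: a² + 3a + 13 = 53, prime.
a = 6: a² + 3a + 13 = 67, prime.
a = 7: a² + 3a + 13 = 83, prime.
a = 8: a² + 3a + 13 = 101, prime.
a = 9: a² + 3a + 13 = 121 = 11 × 11, composite.
So a = 9 is the smallest counterexample.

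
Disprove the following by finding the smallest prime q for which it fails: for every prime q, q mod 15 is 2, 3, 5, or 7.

Check each prime q in order until the claim fails.
For q = 2, 3, 5, 7 the conclusion holds.
q = 11: 11 mod 15 = 11 — not in {2, 3, 5, 7}.

q = 11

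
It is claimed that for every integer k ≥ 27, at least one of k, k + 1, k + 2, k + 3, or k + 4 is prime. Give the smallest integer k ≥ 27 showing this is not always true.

A counterexample is any integer k ≥ 27 such that k, k + 1, k + 2, k + 3, k + 4 are all composite; we check each in order.
k = 27: 29 is prime.
k = 28: 29 is prime.
k = 29: 29 is prime.
k = 30: 31 is prime.
k = 31: 31 is prime.
k = 32: 32 = 2 × 16; 33 = 3 × 11; 34 = 2 × 17; 35 = 5 × 7; 36 = 2 × 18 — all composite.
Thus k = 32 disproves the claim, and no smaller k works.

k = 32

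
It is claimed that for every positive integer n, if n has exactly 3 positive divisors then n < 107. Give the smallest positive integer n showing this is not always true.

A counterexample is any positive integer n such that n has exactly 3 positive divisors but the claim fails; we check each in order.
n = 4: τ(4) = 3; 4 < 107.
n = 9: τ(9) = 3; 9 < 107.
n = 25: τ(25) = 3; 25 < 107.
n = 49: τ(49) = 3; 49 < 107.
n = 121: τ(121) = 3; 121 ≥ 107.

n = 121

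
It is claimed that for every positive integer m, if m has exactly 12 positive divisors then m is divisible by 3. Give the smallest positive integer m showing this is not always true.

m = 140

A counterexample is any positive integer m such that m has exactly 12 positive divisors but m is not divisible by 3; we check each in order.
The first 8 eligible values, up to m = 132, all satisfy the conclusion.
m = 140: τ(140) = 12; 140 mod 3 = 2.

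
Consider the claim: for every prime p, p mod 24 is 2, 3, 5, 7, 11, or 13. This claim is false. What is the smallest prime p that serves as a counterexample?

We need the least prime p for which the claim fails.
For p = 2, 3, 5, 7, 11, 13 the conclusion holds.
p = 17: 17 mod 24 = 17 — not in {2, 3, 5, 7, 11, 13}.

p = 17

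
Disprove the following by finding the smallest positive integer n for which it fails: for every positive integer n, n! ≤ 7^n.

n = 17

For n = 1, 2, 3, 4, …, 14, 15, 16 the conclusion holds.
n = 17: n! = 355687428096000 and 7^n = 232630513987207, so 355687428096000 > 232630513987207.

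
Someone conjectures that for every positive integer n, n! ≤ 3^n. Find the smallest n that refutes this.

n = 7

We need the least positive integer n for which n! > 3^n.
The first 6 eligible values, up to n = 6, all satisfy the conclusion.
n = 7: n! = 5040 and 3^n = 2187, so 5040 > 2187.
Thus n = 7 disproves the claim, and no smaller n works.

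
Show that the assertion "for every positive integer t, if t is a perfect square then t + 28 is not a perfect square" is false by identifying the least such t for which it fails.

t = 1: 1 + 28 = 29, not a perfect square.
t = 4: 4 + 28 = 32, not a perfect square.
t = 9: 9 + 28 = 37, not a perfect square.
t = 16: 16 + 28 = 44, not a perfect square.
t = 25: 25 + 28 = 53, not a perfect square.
t = 36: 36 = 6² and 36 + 28 = 64 = 8².

t = 36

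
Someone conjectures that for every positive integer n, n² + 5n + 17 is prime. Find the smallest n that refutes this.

n = 8

Check each positive integer n in order until n² + 5n + 17 is not prime.
n = 1: n² + 5n + 17 = 23, prime.
n = 2: n² + 5n + 17 = 31, prime.
n = 3: n² + 5n + 17 = 41, prime.
n = 4: n² + 5n + 17 = 53, prime.
n = 5: n² + 5n + 17 = 67, prime.
n = 6: n² + 5n + 17 = 83, prime.
n = 7: n² + 5n + 17 = 101, prime.
n = 8: n² + 5n + 17 = 121 = 11 × 11, composite.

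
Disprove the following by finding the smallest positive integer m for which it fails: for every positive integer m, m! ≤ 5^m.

We need the least positive integer m for which m! > 5^m.
The first 11 eligible values, up to m = 11, all satisfy the conclusion.
m = 12: m! = 479001600 and 5^m = 244140625, so 479001600 > 244140625.

m = 12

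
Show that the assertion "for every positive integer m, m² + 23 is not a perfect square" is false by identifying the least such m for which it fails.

m = 11

We need the least positive integer m for which m² + 23 is a perfect square.
For m = 1, 2, 3, 4, 5, 6, 7, 8, 9, 10 the conclusion holds.
m = 11: 11² + 23 = 144 = 12², a perfect square.
Hence m = 11 is a counterexample.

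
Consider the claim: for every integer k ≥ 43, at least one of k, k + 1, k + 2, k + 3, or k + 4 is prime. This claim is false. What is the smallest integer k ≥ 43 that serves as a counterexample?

The first 5 eligible values, up to k = 47, all satisfy the conclusion.
k = 48: 48 = 2 × 24; 49 = 7 × 7; 50 = 2 × 25; 51 = 3 × 17; 52 = 2 × 26 — all composite.

k = 48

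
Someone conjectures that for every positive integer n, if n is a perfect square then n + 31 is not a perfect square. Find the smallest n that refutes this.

n = 225

We need the least positive integer n for which n is a perfect square but n + 31 is a perfect square.
For n = 1, 4, 9, 16, …, 144, 169, 196 the conclusion holds.
n = 225: 225 = 15² and 225 + 31 = 256 = 16².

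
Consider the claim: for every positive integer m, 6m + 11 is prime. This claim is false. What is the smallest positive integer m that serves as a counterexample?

m = 4

A counterexample is any positive integer m such that 6m + 11 is not prime; we check each in order.
For m = 1, 2, 3 the conclusion holds.
m = 4: 6m + 11 = 35 = 5 × 7, composite.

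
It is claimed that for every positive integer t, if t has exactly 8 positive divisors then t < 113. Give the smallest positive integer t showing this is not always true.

For t = 24, 30, 40, 42, …, 104, 105, 110 the conclusion holds.
t = 114: τ(114) = 8; 114 ≥ 113.
Hence t = 114 is a counterexample.

t = 114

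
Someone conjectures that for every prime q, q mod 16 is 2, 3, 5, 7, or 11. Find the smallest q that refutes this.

q = 13

A counterexample is any prime q such that the claim fails; we check each in order.
q = 2: 2 mod 16 = 2.
q = 3: 3 mod 16 = 3.
q = 5: 5 mod 16 = 5.
q = 7: 7 mod 16 = 7.
q = 11: 11 mod 16 = 11.
q = 13: 13 mod 16 = 13 — not in {2, 3, 5, 7, 11}.
So q = 13 is the smallest counterexample.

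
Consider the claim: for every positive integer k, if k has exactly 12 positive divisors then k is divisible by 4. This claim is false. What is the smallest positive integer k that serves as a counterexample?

k = 90

A counterexample is any positive integer k such that k has exactly 12 positive divisors but k is not divisible by 4; we check each in order.
k = 60: τ(60) = 12; 60 mod 4 = 0.
k = 72: τ(72) = 12; 72 mod 4 = 0.
k = 84: τ(84) = 12; 84 mod 4 = 0.
k = 90: τ(90) = 12; 90 mod 4 = 2.
So k = 90 is the smallest counterexample.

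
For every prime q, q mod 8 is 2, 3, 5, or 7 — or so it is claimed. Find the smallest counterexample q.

q = 17

Check each prime q in order until the claim fails.
q = 2: 2 mod 8 = 2.
q = 3: 3 mod 8 = 3.
q = 5: 5 mod 8 = 5.
q = 7: 7 mod 8 = 7.
q = 11: 11 mod 8 = 3.
q = 13: 13 mod 8 = 5.
q = 17: 17 mod 8 = 1 — not in {2, 3, 5, 7}.
So q = 17 is the smallest counterexample.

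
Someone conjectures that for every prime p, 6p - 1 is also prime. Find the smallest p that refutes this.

Check each prime p in order until 6p - 1 is not prime.
p = 2: 6p - 1 = 11, prime.
p = 3: 6p - 1 = 17, prime.
p = 5: 6p - 1 = 29, prime.
p = 7: 6p - 1 = 41, prime.
p = 11: 6p - 1 = 65 = 5 × 13, not prime.
Thus p = 11 disproves the claim, and no smaller p works.

p = 11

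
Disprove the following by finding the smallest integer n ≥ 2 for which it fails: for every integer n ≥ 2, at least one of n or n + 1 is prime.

For n = 2, 3, 4, 5, 6, 7 the conclusion holds.
n = 8: 8 = 2 × 4; 9 = 3 × 3 — both composite.
Hence n = 8 is a counterexample.

n = 8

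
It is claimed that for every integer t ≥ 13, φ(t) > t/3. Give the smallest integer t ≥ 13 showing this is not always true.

t = 18

Check each integer t ≥ 13 in order until the claim fails.
The first 5 eligible values, up to t = 17, all satisfy the conclusion.
t = 18: φ(18) = 6 and 18/3 = 6, so φ(18) ≤ 18/3.
So t = 18 is the smallest counterexample.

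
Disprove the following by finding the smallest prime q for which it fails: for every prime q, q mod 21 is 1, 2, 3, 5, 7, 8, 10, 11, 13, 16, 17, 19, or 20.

q = 67

For q = 2, 3, 5, 7, …, 53, 59, 61 the conclusion holds.
q = 67: 67 mod 21 = 4 — not in {1, 2, 3, 5, 7, 8, 10, 11, 13, 16, 17, 19, 20}.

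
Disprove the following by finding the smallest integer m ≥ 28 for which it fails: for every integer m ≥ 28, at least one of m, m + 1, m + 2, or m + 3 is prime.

m = 32

m = 28: 29 is prime.
m = 29: 29 is prime.
m = 30: 31 is prime.
m = 31: 31 is prime.
m = 32: 32 = 2 × 16; 33 = 3 × 11; 34 = 2 × 17; 35 = 5 × 7 — all composite.
Thus m = 32 disproves the claim, and no smaller m works.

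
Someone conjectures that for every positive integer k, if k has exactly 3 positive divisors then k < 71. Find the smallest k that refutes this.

We need the least positive integer k for which k has exactly 3 positive divisors but the claim fails.
The first 4 eligible values, up to k = 49, all satisfy the conclusion.
k = 121: τ(121) = 3; 121 ≥ 71.

k = 121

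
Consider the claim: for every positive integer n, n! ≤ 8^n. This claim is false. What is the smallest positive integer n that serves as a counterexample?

Check each positive integer n in order until n! > 8^n.
The first 19 eligible values, up to n = 19, all satisfy the conclusion.
n = 20: n! = 2432902008176640000 and 8^n = 1152921504606846976, so 2432902008176640000 > 1152921504606846976.

n = 20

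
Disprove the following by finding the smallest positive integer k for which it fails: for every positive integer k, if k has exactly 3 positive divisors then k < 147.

k = 169

We need the least positive integer k for which k has exactly 3 positive divisors but the claim fails.
For k = 4, 9, 25, 49, 121 the conclusion holds.
k = 169: τ(169) = 3; 169 ≥ 147.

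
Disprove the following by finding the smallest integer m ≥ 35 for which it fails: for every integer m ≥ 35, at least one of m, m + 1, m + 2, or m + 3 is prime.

m = 48

Check each integer m ≥ 35 in order until m, m + 1, m + 2, m + 3 are all composite.
For m = 35, 36, 37, 38, …, 45, 46, 47 the conclusion holds.
m = 48: 48 = 2 × 24; 49 = 7 × 7; 50 = 2 × 25; 51 = 3 × 17 — all composite.
So m = 48 is the smallest counterexample.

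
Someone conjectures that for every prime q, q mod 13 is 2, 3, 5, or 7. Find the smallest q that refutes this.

For q = 2, 3, 5, 7 the conclusion holds.
q = 11: 11 mod 13 = 11 — not in {2, 3, 5, 7}.

q = 11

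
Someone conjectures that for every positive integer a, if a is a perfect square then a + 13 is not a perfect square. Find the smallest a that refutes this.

a = 36

Check each positive integer a in order until a is a perfect square but a + 13 is a perfect square.
The first 5 eligible values, up to a = 25, all satisfy the conclusion.
a = 36: 36 = 6² and 36 + 13 = 49 = 7².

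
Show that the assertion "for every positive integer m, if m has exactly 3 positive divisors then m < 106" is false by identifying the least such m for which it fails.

m = 121

A counterexample is any positive integer m such that m has exactly 3 positive divisors but the claim fails; we check each in order.
m = 4: τ(4) = 3; 4 < 106.
m = 9: τ(9) = 3; 9 < 106.
m = 25: τ(25) = 3; 25 < 106.
m = 49: τ(49) = 3; 49 < 106.
m = 121: τ(121) = 3; 121 ≥ 106.
So m = 121 is the smallest counterexample.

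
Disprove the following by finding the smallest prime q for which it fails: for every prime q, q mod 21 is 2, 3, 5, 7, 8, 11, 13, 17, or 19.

A counterexample is any prime q such that the claim fails; we check each in order.
For q = 2, 3, 5, 7, 11, 13, 17, 19, 23, 29 the conclusion holds.
q = 31: 31 mod 21 = 10 — not in {2, 3, 5, 7, 8, 11, 13, 17, 19}.

q = 31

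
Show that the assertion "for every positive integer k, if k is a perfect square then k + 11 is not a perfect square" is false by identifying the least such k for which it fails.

k = 25

Check each positive integer k in order until k is a perfect square but k + 11 is a perfect square.
For k = 1, 4, 9, 16 the conclusion holds.
k = 25: 25 = 5² and 25 + 11 = 36 = 6².
Hence k = 25 is a counterexample.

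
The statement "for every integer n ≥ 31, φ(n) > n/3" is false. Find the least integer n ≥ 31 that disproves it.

We need the least integer n ≥ 31 for which the claim fails.
n = 31: φ(31) = 30 and 31/3 = 31/3, so φ(31) > 31/3.
n = 32: φ(32) = 16 and 32/3 = 32/3, so φ(32) > 32/3.
n = 33: φ(33) = 20 and 33/3 = 11, so φ(33) > 33/3.
n = 34: φ(34) = 16 and 34/3 = 34/3, so φ(34) > 34/3.
n = 35: φ(35) = 24 and 35/3 = 35/3, so φ(35) > 35/3.
n = 36: φ(36) = 12 and 36/3 = 12, so φ(36) ≤ 36/3.
Hence n = 36 is a counterexample.

n = 36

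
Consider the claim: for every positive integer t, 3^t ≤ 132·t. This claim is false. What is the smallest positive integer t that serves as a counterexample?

We need the least positive integer t for which 3^t > 132·t.
The first 6 eligible values, up to t = 6, all satisfy the conclusion.
t = 7: 3^t = 2187 and 132·t = 924, so 2187 > 924.
Thus t = 7 disproves the claim, and no smaller t works.

t = 7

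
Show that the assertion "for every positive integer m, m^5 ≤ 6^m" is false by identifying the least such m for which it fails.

m = 3

Check each positive integer m in order until m^5 > 6^m.
For m = 1, 2 the conclusion holds.
m = 3: m^5 = 243 and 6^m = 216, so 243 > 216.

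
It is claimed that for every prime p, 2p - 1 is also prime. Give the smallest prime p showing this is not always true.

We need the least prime p for which 2p - 1 is not prime.
For p = 2, 3 the conclusion holds.
p = 5: 2p - 1 = 9 = 3 × 3, not prime.

p = 5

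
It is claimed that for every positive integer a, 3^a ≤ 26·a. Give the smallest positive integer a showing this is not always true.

a = 5

We need the least positive integer a for which 3^a > 26·a.
For a = 1, 2, 3, 4 the conclusion holds.
a = 5: 3^a = 243 and 26·a = 130, so 243 > 130.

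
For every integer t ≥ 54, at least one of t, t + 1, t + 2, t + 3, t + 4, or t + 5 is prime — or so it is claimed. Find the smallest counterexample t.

t = 90

We need the least integer t ≥ 54 for which t, t + 1, t + 2, t + 3, t + 4, t + 5 are all composite.
The first 36 eligible values, up to t = 89, all satisfy the conclusion.
t = 90: 90 = 2 × 45; 91 = 7 × 13; 92 = 2 × 46; 93 = 3 × 31; 94 = 2 × 47; 95 = 5 × 19 — all composite.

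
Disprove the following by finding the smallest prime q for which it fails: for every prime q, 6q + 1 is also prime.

q = 2: 6q + 1 = 13, prime.
q = 3: 6q + 1 = 19, prime.
q = 5: 6q + 1 = 31, prime.
q = 7: 6q + 1 = 43, prime.
q = 11: 6q + 1 = 67, prime.
q = 13: 6q + 1 = 79, prime.
q = 17: 6q + 1 = 103, prime.
q = 19: 6q + 1 = 115 = 5 × 23, not prime.
Thus q = 19 disproves the claim, and no smaller q works.

q = 19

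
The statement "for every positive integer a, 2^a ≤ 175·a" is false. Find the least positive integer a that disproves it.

a = 11

Check each positive integer a in order until 2^a > 175·a.
For a = 1, 2, 3, 4, 5, 6, 7, 8, 9, 10 the conclusion holds.
a = 11: 2^a = 2048 and 175·a = 1925, so 2048 > 1925.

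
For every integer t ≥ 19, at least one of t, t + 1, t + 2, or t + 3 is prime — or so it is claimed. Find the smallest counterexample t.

t = 24

We need the least integer t ≥ 19 for which t, t + 1, t + 2, t + 3 are all composite.
For t = 19, 20, 21, 22, 23 the conclusion holds.
t = 24: 24 = 2 × 12; 25 = 5 × 5; 26 = 2 × 13; 27 = 3 × 9 — all composite.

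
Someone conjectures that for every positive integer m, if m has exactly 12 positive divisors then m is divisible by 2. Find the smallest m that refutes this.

Check each positive integer m in order until m has exactly 12 positive divisors but m is not divisible by 2.
For m = 60, 72, 84, 90, …, 294, 306, 308 the conclusion holds.
m = 315: τ(315) = 12; 315 mod 2 = 1.
So m = 315 is the smallest counterexample.

m = 315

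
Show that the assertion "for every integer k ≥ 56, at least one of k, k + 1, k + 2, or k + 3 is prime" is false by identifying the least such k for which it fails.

Check each integer k ≥ 56 in order until k, k + 1, k + 2, k + 3 are all composite.
The first 6 eligible values, up to k = 61, all satisfy the conclusion.
k = 62: 62 = 2 × 31; 63 = 3 × 21; 64 = 2 × 32; 65 = 5 × 13 — all composite.
Thus k = 62 disproves the claim, and no smaller k works.

k = 62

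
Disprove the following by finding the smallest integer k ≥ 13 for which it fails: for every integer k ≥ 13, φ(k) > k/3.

We need the least integer k ≥ 13 for which the claim fails.
For k = 13, 14, 15, 16, 17 the conclusion holds.
k = 18: φ(18) = 6 and 18/3 = 6, so φ(18) ≤ 18/3.

k = 18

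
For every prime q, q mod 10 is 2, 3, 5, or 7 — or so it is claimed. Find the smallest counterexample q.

Check each prime q in order until the claim fails.
The first 4 eligible values, up to q = 7, all satisfy the conclusion.
q = 11: 11 mod 10 = 1 — not in {2, 3, 5, 7}.
Hence q = 11 is a counterexample.

q = 11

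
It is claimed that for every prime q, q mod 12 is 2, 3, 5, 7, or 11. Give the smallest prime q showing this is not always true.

A counterexample is any prime q such that the claim fails; we check each in order.
q = 2: 2 mod 12 = 2.
q = 3: 3 mod 12 = 3.
q = 5: 5 mod 12 = 5.
q = 7: 7 mod 12 = 7.
q = 11: 11 mod 12 = 11.
q = 13: 13 mod 12 = 1 — not in {2, 3, 5, 7, 11}.

q = 13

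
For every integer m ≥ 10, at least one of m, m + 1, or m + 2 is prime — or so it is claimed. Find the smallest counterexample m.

We need the least integer m ≥ 10 for which m, m + 1, m + 2 are all composite.
The first 4 eligible values, up to m = 13, all satisfy the conclusion.
m = 14: 14 = 2 × 7; 15 = 3 × 5; 16 = 2 × 8 — all composite.

m = 14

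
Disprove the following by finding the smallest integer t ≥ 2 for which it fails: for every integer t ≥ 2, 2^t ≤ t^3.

We need the least integer t ≥ 2 for which 2^t > t^3.
t = 2: 2^t = 4 and t^3 = 8, so 4 ≤ 8.
t = 3: 2^t = 8 and t^3 = 27, so 8 ≤ 27.
t = 4: 2^t = 16 and t^3 = 64, so 16 ≤ 64.
t = 5: 2^t = 32 and t^3 = 125, so 32 ≤ 125.
t = 6: 2^t = 64 and t^3 = 216, so 64 ≤ 216.
t = 7: 2^t = 128 and t^3 = 343, so 128 ≤ 343.
t = 8: 2^t = 256 and t^3 = 512, so 256 ≤ 512.
t = 9: 2^t = 512 and t^3 = 729, so 512 ≤ 729.
t = 10: 2^t = 1024 and t^3 = 1000, so 1024 > 1000.
Thus t = 10 disproves the claim, and no smaller t works.

t = 10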